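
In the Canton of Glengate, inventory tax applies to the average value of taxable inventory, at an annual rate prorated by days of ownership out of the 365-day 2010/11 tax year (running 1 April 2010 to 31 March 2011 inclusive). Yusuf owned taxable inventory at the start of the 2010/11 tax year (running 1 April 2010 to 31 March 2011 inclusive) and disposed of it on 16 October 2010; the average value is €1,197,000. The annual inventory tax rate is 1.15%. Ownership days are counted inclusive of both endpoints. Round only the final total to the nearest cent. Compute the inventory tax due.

Days held (1 April – 16 October 2010): 199 out of 365
Tax = €1,197,000 × 1.15% × 199/365 = €7,505.0260

€7,505.03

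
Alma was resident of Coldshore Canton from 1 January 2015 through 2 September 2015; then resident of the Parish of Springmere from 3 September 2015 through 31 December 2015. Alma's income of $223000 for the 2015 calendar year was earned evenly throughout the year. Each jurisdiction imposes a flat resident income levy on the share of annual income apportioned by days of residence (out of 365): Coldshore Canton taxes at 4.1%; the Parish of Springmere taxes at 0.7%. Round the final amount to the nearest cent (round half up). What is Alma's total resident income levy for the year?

Coldshore Canton, 1 January – 2 September 2015: 245 days → $223000 × 4.1% × 245/365 = $6137.0822
The Parish of Springmere, 3 September – 31 December 2015: 120 days → $223000 × 0.7% × 120/365 = $513.2055
Total = $6650.2877

$6650.29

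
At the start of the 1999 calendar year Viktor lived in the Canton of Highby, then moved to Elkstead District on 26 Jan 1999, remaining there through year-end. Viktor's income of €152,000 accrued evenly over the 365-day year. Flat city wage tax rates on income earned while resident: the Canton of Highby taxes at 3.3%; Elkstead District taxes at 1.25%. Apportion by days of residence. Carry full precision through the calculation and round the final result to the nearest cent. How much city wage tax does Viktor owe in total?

The Canton of Highby, 1 Jan – 25 Jan 1999: 25 days → €152,000 × 3.3% × 25/365 = €343.5616
Elkstead District, 26 Jan – 31 Dec 1999: 340 days → €152,000 × 1.25% × 340/365 = €1,769.8630
Total = €2,113.4247

€2,113.42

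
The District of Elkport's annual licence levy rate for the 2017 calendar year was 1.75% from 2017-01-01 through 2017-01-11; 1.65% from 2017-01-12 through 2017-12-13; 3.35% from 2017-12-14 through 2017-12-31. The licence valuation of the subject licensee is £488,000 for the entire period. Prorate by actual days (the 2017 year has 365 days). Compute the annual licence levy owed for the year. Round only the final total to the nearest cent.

£8,475.82

2017-01-01 to 2017-01-11: 11 days at 1.75% → £488,000 × 1.75% × 11/365 = £257.3699
2017-01-12 to 2017-12-13: 336 days at 1.65% → £488,000 × 1.65% × 336/365 = £7,412.2521
2017-12-14 to 2017-12-31: 18 days at 3.35% → £488,000 × 3.35% × 18/365 = £806.2027
Total = £8,475.8247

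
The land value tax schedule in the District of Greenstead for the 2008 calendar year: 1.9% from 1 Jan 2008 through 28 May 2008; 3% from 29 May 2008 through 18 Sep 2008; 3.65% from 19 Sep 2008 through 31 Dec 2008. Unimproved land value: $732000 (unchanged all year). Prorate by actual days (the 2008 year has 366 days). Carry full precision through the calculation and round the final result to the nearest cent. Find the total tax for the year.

$20034.00

1 Jan – 28 May 2008: 149 days at 1.9% → $732000 × 1.9% × 149/366 = $5662.0000
29 May – 18 Sep 2008: 113 days at 3% → $732000 × 3% × 113/366 = $6780.0000
19 Sep – 31 Dec 2008: 104 days at 3.65% → $732000 × 3.65% × 104/366 = $7592.0000
Total = $20034.0000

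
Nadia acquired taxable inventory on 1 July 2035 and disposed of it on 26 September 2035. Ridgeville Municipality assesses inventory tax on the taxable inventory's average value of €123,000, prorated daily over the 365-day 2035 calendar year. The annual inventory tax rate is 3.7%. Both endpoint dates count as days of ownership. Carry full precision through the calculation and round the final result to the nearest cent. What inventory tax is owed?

€1,097.23

Days held (1 July – 26 September 2035): 88 out of 365
Tax = €123,000 × 3.7% × 88/365 = €1,097.2274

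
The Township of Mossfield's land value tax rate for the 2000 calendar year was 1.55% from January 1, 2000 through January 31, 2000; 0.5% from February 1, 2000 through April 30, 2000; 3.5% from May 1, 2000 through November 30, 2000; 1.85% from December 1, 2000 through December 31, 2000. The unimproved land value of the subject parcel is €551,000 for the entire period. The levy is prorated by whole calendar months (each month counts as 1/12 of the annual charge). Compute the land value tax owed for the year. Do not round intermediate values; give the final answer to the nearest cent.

€13,499.50

January 1 – January 31, 2000: 1 month at 1.55% → €551,000 × 1.55% × 1/12 = €711.7083
February 1 – April 30, 2000: 3 months at 0.5% → €551,000 × 0.5% × 3/12 = €688.7500
May 1 – November 30, 2000: 7 months at 3.5% → €551,000 × 3.5% × 7/12 = €11,249.5833
December 1 – December 31, 2000: 1 month at 1.85% → €551,000 × 1.85% × 1/12 = €849.4583
Total = €13,499.5000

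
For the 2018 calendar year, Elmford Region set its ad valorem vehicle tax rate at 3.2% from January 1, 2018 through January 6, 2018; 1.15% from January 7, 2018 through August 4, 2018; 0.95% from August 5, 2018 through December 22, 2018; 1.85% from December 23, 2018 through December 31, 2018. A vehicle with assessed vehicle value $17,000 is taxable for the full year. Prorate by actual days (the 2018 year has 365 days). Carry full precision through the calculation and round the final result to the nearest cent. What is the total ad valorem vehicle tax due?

January 1 – January 6, 2018: 6 days at 3.2% → $17,000 × 3.2% × 6/365 = $8.9425
January 7 – August 4, 2018: 210 days at 1.15% → $17,000 × 1.15% × 210/365 = $112.4795
August 5 – December 22, 2018: 140 days at 0.95% → $17,000 × 0.95% × 140/365 = $61.9452
December 23 – December 31, 2018: 9 days at 1.85% → $17,000 × 1.85% × 9/365 = $7.7548
Total = $191.1219

$191.12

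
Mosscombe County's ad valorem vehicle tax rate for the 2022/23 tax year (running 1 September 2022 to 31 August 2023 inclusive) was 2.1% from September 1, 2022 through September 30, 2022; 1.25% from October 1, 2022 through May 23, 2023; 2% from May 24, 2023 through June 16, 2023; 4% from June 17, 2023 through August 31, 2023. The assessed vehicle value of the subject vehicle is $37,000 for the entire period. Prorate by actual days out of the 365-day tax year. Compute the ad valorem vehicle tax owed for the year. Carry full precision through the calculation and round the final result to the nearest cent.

$718.46

September 1 – September 30, 2022: 30 days at 2.1% → $37,000 × 2.1% × 30/365 = $63.8630
October 1, 2022 – May 23, 2023: 235 days at 1.25% → $37,000 × 1.25% × 235/365 = $297.7740
May 24 – June 16, 2023: 24 days at 2% → $37,000 × 2% × 24/365 = $48.6575
June 17 – August 31, 2023: 76 days at 4% → $37,000 × 4% × 76/365 = $308.1644
Total = $718.4589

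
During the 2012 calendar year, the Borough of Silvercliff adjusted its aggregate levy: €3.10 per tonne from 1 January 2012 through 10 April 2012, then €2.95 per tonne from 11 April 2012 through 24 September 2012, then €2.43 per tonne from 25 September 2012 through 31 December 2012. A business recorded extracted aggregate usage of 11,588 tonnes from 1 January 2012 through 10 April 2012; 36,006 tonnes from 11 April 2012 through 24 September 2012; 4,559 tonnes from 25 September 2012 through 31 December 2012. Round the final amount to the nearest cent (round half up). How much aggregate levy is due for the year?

1 January – 10 April 2012: 11,588 tonnes at €3.10/tonne → €35,922.80
11 April – 24 September 2012: 36,006 tonnes at €2.95/tonne → €106,217.70
25 September – 31 December 2012: 4,559 tonnes at €2.43/tonne → €11,078.37

€153,218.87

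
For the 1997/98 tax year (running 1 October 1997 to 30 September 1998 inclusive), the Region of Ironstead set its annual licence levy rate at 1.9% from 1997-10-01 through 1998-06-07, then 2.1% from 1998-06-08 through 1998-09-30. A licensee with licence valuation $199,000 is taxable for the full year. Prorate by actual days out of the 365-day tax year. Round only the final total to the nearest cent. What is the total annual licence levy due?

1997-10-01 to 1998-06-07: 250 days at 1.9% → $199,000 × 1.9% × 250/365 = $2,589.7260
1998-06-08 to 1998-09-30: 115 days at 2.1% → $199,000 × 2.1% × 115/365 = $1,316.6712
Total = $3,906.3973

$3,906.40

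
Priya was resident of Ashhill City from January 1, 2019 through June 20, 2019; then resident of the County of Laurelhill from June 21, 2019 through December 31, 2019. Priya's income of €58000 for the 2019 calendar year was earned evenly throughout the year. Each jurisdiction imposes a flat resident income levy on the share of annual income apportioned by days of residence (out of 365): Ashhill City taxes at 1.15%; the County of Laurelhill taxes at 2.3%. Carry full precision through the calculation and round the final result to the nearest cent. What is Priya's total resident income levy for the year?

€1021.52

Ashhill City, January 1 – June 20, 2019: 171 days → €58000 × 1.15% × 171/365 = €312.4849
The County of Laurelhill, June 21 – December 31, 2019: 194 days → €58000 × 2.3% × 194/365 = €709.0301
Total = €1021.5151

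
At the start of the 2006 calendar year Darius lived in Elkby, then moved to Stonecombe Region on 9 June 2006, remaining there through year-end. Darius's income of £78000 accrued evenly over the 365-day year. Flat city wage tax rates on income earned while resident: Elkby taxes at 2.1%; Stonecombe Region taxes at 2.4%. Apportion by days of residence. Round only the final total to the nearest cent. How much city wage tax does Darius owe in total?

Elkby, 1 January – 8 June 2006: 159 days → £78000 × 2.1% × 159/365 = £713.5397
Stonecombe Region, 9 June – 31 December 2006: 206 days → £78000 × 2.4% × 206/365 = £1056.5260
Total = £1770.0658

£1770.07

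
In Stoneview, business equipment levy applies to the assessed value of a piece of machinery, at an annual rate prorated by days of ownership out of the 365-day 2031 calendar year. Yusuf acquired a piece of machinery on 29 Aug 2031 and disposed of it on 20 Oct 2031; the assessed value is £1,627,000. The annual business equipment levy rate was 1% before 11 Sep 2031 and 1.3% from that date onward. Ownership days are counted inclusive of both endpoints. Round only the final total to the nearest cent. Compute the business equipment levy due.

£2,897.40

29 Aug – 10 Sep 2031: 13 days at 1% → £1,627,000 × 1% × 13/365 = £579.4795
11 Sep – 20 Oct 2031: 40 days at 1.3% → £1,627,000 × 1.3% × 40/365 = £2,317.9178
Total = £2,897.3973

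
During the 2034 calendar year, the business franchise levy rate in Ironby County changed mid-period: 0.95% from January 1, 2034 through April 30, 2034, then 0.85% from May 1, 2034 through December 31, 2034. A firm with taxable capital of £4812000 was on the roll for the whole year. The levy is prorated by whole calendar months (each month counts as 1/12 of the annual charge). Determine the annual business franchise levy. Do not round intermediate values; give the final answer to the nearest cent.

£42506.00

January 1 – April 30, 2034: 4 months at 0.95% → £4812000 × 0.95% × 4/12 = £15238.0000
May 1 – December 31, 2034: 8 months at 0.85% → £4812000 × 0.85% × 8/12 = £27268.0000
Total = £42506.0000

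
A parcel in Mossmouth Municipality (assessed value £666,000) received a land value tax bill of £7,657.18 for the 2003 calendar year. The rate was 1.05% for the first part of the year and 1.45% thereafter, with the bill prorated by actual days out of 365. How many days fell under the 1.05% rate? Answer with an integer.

Let d = days at the first rate; then 365 − d days at the second rate.
£666,000 × [1.05%·d + 1.45%·(365−d)] / 365 = £7,657.18
Solving gives d = 274, so the new rate took effect on October 2, 2003.

274 days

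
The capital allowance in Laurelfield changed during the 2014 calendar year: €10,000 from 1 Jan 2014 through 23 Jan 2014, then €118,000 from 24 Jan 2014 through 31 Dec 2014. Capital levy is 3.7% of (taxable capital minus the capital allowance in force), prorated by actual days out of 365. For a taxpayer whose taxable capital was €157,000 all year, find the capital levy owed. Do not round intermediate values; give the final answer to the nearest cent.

€1,694.80

1 Jan – 23 Jan 2014: 23 days, exemption €10,000 → (€157,000 − €10,000) × 3.7% × 23/365 = €342.7315
24 Jan – 31 Dec 2014: 342 days, exemption €118,000 → (€157,000 − €118,000) × 3.7% × 342/365 = €1,352.0712
Total = €1,694.8027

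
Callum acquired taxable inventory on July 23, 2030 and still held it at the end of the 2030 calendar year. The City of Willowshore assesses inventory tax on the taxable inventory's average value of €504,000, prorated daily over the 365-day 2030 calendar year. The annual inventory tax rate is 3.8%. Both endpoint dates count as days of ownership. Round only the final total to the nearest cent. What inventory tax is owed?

Days held (July 23 – December 31, 2030): 162 out of 365
Tax = €504,000 × 3.8% × 162/365 = €8,500.3397

€8,500.34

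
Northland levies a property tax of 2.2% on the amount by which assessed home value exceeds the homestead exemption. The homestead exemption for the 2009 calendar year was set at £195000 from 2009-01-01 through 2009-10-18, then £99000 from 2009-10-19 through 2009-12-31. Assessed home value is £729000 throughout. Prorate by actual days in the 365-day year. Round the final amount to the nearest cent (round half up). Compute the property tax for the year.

2009-01-01 to 2009-10-18: 291 days, exemption £195000 → (£729000 − £195000) × 2.2% × 291/365 = £9366.2137
2009-10-19 to 2009-12-31: 74 days, exemption £99000 → (£729000 − £99000) × 2.2% × 74/365 = £2809.9726
Total = £12176.1863

£12176.19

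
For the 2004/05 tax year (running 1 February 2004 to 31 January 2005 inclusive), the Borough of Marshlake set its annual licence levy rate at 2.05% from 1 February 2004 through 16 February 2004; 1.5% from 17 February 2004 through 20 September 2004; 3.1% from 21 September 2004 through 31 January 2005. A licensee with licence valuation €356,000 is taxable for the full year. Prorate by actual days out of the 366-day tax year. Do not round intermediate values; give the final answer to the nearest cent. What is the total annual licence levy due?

1 February – 16 February 2004: 16 days at 2.05% → €356,000 × 2.05% × 16/366 = €319.0383
17 February – 20 September 2004: 217 days at 1.5% → €356,000 × 1.5% × 217/366 = €3,166.0656
21 September 2004 – 31 January 2005: 133 days at 3.1% → €356,000 × 3.1% × 133/366 = €4,010.3497
Total = €7,495.4536

€7,495.45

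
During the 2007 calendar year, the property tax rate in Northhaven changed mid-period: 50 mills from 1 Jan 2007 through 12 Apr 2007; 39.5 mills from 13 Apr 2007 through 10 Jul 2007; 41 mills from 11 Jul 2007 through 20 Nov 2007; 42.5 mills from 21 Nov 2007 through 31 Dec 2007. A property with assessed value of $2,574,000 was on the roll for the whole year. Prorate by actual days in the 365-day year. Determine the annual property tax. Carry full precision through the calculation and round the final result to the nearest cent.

1 Jan – 12 Apr 2007: 102 days at 50 mills → $2,574,000 × 5% × 102/365 = $35,965.4795
13 Apr – 10 Jul 2007: 89 days at 39.5 mills → $2,574,000 × 3.95% × 89/365 = $24,791.4986
11 Jul – 20 Nov 2007: 133 days at 41 mills → $2,574,000 × 4.1% × 133/365 = $38,454.8548
21 Nov – 31 Dec 2007: 41 days at 42.5 mills → $2,574,000 × 4.25% × 41/365 = $12,288.2055
Total = $111,500.0384

$111,500.04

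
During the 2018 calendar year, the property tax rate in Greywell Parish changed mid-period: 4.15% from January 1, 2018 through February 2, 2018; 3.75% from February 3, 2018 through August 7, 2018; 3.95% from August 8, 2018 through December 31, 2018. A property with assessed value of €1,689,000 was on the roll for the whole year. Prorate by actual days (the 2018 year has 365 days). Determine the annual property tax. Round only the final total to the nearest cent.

January 1 – February 2, 2018: 33 days at 4.15% → €1,689,000 × 4.15% × 33/365 = €6,337.2205
February 3 – August 7, 2018: 186 days at 3.75% → €1,689,000 × 3.75% × 186/365 = €32,276.0959
August 8 – December 31, 2018: 146 days at 3.95% → €1,689,000 × 3.95% × 146/365 = €26,686.2000
Total = €65,299.5164

€65,299.52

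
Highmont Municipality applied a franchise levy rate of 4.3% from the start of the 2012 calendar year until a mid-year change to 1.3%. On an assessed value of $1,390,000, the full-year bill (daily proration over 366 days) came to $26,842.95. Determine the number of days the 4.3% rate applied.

77 days

Let d = days at the first rate; then 366 − d days at the second rate.
$1,390,000 × [4.3%·d + 1.3%·(366−d)] / 366 = $26,842.95
Solving gives d = 77, so the new rate took effect on March 18, 2012.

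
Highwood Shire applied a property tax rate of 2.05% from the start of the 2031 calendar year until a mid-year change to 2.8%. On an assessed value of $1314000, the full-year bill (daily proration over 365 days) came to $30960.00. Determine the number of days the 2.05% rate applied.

Let d = days at the first rate; then 365 − d days at the second rate.
$1314000 × [2.05%·d + 2.8%·(365−d)] / 365 = $30960.00
Solving gives d = 216, so the new rate took effect on 5 August 2031.

216 days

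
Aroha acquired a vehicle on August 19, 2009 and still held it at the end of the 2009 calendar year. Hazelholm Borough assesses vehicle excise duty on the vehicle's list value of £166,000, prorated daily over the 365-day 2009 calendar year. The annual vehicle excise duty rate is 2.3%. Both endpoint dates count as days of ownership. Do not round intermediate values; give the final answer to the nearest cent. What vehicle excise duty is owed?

£1,412.14

Days held (August 19 – December 31, 2009): 135 out of 365
Tax = £166,000 × 2.3% × 135/365 = £1,412.1370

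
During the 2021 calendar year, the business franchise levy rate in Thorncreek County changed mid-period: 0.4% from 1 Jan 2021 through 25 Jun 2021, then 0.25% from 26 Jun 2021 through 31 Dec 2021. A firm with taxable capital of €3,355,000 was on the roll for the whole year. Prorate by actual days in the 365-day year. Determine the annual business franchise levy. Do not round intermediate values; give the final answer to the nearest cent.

€10,814.13

1 Jan – 25 Jun 2021: 176 days at 0.4% → €3,355,000 × 0.4% × 176/365 = €6,471.0137
26 Jun – 31 Dec 2021: 189 days at 0.25% → €3,355,000 × 0.25% × 189/365 = €4,343.1164
Total = €10,814.1301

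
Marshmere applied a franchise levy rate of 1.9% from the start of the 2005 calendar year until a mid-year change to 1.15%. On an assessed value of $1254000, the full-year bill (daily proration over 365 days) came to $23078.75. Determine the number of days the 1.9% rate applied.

Let d = days at the first rate; then 365 − d days at the second rate.
$1254000 × [1.9%·d + 1.15%·(365−d)] / 365 = $23078.75
Solving gives d = 336, so the new rate took effect on December 3, 2005.

336 days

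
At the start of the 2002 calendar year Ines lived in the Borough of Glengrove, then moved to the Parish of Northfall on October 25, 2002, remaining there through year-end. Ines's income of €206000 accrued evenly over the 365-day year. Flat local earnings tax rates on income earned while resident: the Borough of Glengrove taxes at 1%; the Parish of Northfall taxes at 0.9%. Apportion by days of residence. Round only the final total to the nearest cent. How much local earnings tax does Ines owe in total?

The Borough of Glengrove, January 1 – October 24, 2002: 297 days → €206000 × 1% × 297/365 = €1676.2192
The Parish of Northfall, October 25 – December 31, 2002: 68 days → €206000 × 0.9% × 68/365 = €345.4027
Total = €2021.6219

€2021.62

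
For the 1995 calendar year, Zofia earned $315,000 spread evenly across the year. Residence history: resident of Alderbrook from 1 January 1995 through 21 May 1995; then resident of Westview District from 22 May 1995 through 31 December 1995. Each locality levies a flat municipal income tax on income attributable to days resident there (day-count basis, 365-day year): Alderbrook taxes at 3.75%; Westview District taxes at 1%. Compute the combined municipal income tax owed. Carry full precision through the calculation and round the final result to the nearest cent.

Alderbrook, 1 January – 21 May 1995: 141 days → $315,000 × 3.75% × 141/365 = $4,563.1849
Westview District, 22 May – 31 December 1995: 224 days → $315,000 × 1% × 224/365 = $1,933.1507
Total = $6,496.3356

$6,496.34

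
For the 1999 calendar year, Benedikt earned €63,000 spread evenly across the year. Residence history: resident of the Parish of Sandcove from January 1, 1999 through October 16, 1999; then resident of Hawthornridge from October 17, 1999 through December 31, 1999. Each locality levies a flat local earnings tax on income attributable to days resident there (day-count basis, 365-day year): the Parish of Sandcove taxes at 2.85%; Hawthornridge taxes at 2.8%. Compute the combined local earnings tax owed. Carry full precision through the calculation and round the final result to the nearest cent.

€1,788.94

The Parish of Sandcove, January 1 – October 16, 1999: 289 days → €63,000 × 2.85% × 289/365 = €1,421.6425
Hawthornridge, October 17 – December 31, 1999: 76 days → €63,000 × 2.8% × 76/365 = €367.2986
Total = €1,788.9411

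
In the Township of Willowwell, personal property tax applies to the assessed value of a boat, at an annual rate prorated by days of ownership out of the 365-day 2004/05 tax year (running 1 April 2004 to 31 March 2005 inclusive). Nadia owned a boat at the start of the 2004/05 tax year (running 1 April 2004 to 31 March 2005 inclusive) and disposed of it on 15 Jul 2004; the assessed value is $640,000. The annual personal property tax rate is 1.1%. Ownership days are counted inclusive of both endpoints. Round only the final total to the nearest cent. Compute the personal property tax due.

$2,044.49

Days held (1 Apr – 15 Jul 2004): 106 out of 365
Tax = $640,000 × 1.1% × 106/365 = $2,044.4932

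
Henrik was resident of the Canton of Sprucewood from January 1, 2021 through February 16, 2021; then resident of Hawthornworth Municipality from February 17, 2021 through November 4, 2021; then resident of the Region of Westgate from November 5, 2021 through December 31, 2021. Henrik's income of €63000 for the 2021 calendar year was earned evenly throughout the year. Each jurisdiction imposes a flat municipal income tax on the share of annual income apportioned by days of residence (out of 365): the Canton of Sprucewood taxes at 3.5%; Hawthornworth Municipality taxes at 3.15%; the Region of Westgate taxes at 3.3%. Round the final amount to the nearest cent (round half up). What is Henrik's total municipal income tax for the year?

€2027.65

The Canton of Sprucewood, January 1 – February 16, 2021: 47 days → €63000 × 3.5% × 47/365 = €283.9315
Hawthornworth Municipality, February 17 – November 4, 2021: 261 days → €63000 × 3.15% × 261/365 = €1419.0534
The Region of Westgate, November 5 – December 31, 2021: 57 days → €63000 × 3.3% × 57/365 = €324.6658
Total = €2027.6507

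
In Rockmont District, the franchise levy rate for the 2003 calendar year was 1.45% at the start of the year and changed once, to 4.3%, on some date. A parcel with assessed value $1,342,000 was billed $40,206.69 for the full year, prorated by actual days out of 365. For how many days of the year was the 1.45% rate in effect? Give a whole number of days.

Let d = days at the first rate; then 365 − d days at the second rate.
$1,342,000 × [1.45%·d + 4.3%·(365−d)] / 365 = $40,206.69
Solving gives d = 167, so the new rate took effect on 17 Jun 2003.

167 days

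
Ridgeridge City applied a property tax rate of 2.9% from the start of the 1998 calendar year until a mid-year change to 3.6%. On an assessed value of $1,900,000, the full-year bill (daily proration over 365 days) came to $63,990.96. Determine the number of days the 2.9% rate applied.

121 days

Let d = days at the first rate; then 365 − d days at the second rate.
$1,900,000 × [2.9%·d + 3.6%·(365−d)] / 365 = $63,990.96
Solving gives d = 121, so the new rate took effect on 2 May 1998.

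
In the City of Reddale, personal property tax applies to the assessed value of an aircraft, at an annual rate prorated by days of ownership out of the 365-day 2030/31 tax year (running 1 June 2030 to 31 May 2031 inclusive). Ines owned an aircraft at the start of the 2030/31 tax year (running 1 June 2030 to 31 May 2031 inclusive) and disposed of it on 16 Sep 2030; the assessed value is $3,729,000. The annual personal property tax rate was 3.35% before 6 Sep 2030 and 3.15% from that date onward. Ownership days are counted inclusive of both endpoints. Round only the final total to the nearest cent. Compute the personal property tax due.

1 Jun – 5 Sep 2030: 97 days at 3.35% → $3,729,000 × 3.35% × 97/365 = $33,198.3164
6 Sep – 16 Sep 2030: 11 days at 3.15% → $3,729,000 × 3.15% × 11/365 = $3,539.9959
Total = $36,738.3123

$36,738.31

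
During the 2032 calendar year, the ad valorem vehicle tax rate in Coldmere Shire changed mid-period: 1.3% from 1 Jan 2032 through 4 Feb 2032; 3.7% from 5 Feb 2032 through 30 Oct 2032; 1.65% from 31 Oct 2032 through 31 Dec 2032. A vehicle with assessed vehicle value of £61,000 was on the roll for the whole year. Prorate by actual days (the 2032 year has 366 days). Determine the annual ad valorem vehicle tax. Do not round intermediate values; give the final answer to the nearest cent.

£1,905.17

1 Jan – 4 Feb 2032: 35 days at 1.3% → £61,000 × 1.3% × 35/366 = £75.8333
5 Feb – 30 Oct 2032: 269 days at 3.7% → £61,000 × 3.7% × 269/366 = £1,658.8333
31 Oct – 31 Dec 2032: 62 days at 1.65% → £61,000 × 1.65% × 62/366 = £170.5000
Total = £1,905.1667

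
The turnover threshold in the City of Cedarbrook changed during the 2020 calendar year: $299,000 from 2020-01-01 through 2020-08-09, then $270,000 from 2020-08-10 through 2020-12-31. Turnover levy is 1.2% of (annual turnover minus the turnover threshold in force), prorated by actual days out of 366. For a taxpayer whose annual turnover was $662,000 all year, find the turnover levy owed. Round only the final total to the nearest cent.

$4,492.92

2020-01-01 to 2020-08-09: 222 days, exemption $299,000 → ($662,000 − $299,000) × 1.2% × 222/366 = $2,642.1639
2020-08-10 to 2020-12-31: 144 days, exemption $270,000 → ($662,000 − $270,000) × 1.2% × 144/366 = $1,850.7541
Total = $4,492.9180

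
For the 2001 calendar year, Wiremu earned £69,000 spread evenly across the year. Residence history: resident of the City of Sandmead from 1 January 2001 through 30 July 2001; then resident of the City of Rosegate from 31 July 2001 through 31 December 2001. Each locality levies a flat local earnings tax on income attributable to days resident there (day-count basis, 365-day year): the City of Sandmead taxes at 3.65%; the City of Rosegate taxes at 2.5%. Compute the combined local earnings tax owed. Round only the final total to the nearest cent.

The City of Sandmead, 1 January – 30 July 2001: 211 days → £69,000 × 3.65% × 211/365 = £1,455.9000
The City of Rosegate, 31 July – 31 December 2001: 154 days → £69,000 × 2.5% × 154/365 = £727.8082
Total = £2,183.7082

£2,183.71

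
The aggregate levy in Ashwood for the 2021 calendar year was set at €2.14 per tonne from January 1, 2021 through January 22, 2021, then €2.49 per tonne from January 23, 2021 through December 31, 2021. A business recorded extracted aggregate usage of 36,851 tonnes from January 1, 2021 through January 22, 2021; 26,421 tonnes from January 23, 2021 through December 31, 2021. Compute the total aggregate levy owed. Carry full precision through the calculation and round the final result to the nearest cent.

January 1 – January 22, 2021: 36,851 tonnes at €2.14/tonne → €78861.14
January 23 – December 31, 2021: 26,421 tonnes at €2.49/tonne → €65788.29

€144649.43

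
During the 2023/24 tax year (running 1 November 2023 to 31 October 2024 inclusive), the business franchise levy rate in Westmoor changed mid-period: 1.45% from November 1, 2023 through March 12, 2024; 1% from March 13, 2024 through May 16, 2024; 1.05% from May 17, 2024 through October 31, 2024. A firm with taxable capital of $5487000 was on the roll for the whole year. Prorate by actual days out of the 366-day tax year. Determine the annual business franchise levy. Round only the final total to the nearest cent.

$65101.91

November 1, 2023 – March 12, 2024: 133 days at 1.45% → $5487000 × 1.45% × 133/366 = $28911.6926
March 13 – May 16, 2024: 65 days at 1% → $5487000 × 1% × 65/366 = $9744.6721
May 17 – October 31, 2024: 168 days at 1.05% → $5487000 × 1.05% × 168/366 = $26445.5410
Total = $65101.9057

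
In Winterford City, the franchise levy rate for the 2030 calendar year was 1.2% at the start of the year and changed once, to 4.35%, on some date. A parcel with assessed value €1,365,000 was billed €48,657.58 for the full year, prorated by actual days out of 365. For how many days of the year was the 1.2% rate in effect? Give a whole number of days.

91 days

Let d = days at the first rate; then 365 − d days at the second rate.
€1,365,000 × [1.2%·d + 4.35%·(365−d)] / 365 = €48,657.58
Solving gives d = 91, so the new rate took effect on 2 April 2030.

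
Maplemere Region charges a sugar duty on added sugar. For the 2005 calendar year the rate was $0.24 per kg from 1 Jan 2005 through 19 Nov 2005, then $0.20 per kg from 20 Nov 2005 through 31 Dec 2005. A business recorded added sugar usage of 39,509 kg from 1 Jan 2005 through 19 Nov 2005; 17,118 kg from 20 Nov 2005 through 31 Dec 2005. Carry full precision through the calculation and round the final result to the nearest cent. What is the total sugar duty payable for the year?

1 Jan – 19 Nov 2005: 39,509 kg at $0.24/kg → $9482.16
20 Nov – 31 Dec 2005: 17,118 kg at $0.20/kg → $3423.60

$12905.76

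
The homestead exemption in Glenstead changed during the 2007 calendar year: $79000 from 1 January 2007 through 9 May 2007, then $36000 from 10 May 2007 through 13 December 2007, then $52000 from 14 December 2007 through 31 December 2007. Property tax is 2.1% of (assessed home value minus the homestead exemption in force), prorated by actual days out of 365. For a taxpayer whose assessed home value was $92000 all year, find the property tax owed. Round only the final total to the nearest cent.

$840.29

1 January – 9 May 2007: 129 days, exemption $79000 → ($92000 − $79000) × 2.1% × 129/365 = $96.4849
10 May – 13 December 2007: 218 days, exemption $36000 → ($92000 − $36000) × 2.1% × 218/365 = $702.3781
14 December – 31 December 2007: 18 days, exemption $52000 → ($92000 − $52000) × 2.1% × 18/365 = $41.4247
Total = $840.2877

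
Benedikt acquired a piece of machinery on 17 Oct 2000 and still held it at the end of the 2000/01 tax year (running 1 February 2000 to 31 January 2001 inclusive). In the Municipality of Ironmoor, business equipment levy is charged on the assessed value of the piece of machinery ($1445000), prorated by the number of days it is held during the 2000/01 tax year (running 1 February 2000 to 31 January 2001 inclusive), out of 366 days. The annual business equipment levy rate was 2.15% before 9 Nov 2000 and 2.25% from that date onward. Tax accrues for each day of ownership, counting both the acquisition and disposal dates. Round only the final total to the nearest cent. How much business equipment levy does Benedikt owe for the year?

17 Oct – 8 Nov 2000: 23 days at 2.15% → $1445000 × 2.15% × 23/366 = $1952.3292
9 Nov 2000 – 31 Jan 2001: 84 days at 2.25% → $1445000 × 2.25% × 84/366 = $7461.8852
Total = $9414.2145

$9414.21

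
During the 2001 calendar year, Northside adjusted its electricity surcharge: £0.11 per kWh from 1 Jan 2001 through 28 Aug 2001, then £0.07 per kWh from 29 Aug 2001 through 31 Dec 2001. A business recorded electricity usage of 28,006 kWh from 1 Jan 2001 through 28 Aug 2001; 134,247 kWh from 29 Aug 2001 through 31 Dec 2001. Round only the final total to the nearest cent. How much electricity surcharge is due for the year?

1 Jan – 28 Aug 2001: 28,006 kWh at £0.11/kWh → £3,080.66
29 Aug – 31 Dec 2001: 134,247 kWh at £0.07/kWh → £9,397.29

£12,477.95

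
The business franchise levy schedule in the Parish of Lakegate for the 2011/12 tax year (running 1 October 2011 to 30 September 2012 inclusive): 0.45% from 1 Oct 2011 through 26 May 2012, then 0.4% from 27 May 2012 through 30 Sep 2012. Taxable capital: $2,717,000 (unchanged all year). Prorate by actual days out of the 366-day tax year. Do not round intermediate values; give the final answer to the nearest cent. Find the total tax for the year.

1 Oct 2011 – 26 May 2012: 239 days at 0.45% → $2,717,000 × 0.45% × 239/366 = $7,983.9713
27 May – 30 Sep 2012: 127 days at 0.4% → $2,717,000 × 0.4% × 127/366 = $3,771.1366
Total = $11,755.1079

$11,755.11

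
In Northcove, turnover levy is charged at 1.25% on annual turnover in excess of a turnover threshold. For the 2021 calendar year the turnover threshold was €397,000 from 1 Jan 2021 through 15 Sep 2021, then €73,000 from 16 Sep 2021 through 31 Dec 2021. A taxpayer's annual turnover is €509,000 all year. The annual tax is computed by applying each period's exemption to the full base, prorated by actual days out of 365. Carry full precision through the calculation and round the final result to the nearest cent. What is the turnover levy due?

€2,587.26

1 Jan – 15 Sep 2021: 258 days, exemption €397,000 → (€509,000 − €397,000) × 1.25% × 258/365 = €989.5890
16 Sep – 31 Dec 2021: 107 days, exemption €73,000 → (€509,000 − €73,000) × 1.25% × 107/365 = €1,597.6712
Total = €2,587.2603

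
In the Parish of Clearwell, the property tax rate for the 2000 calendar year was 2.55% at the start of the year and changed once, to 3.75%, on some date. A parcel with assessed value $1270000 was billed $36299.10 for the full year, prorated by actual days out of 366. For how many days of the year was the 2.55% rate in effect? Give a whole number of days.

272 days

Let d = days at the first rate; then 366 − d days at the second rate.
$1270000 × [2.55%·d + 3.75%·(366−d)] / 366 = $36299.10
Solving gives d = 272, so the new rate took effect on 29 Sep 2000.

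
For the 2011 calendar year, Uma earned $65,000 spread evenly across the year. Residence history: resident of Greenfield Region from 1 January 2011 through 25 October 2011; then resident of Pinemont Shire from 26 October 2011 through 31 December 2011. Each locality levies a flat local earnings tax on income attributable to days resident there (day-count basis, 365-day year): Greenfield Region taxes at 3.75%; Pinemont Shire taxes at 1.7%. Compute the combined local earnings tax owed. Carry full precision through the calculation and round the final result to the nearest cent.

$2,192.90

Greenfield Region, 1 January – 25 October 2011: 298 days → $65,000 × 3.75% × 298/365 = $1,990.0685
Pinemont Shire, 26 October – 31 December 2011: 67 days → $65,000 × 1.7% × 67/365 = $202.8356
Total = $2,192.9041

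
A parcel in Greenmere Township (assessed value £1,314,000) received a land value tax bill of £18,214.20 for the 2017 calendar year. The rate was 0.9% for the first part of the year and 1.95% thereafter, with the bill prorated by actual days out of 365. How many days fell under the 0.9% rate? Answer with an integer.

196 days

Let d = days at the first rate; then 365 − d days at the second rate.
£1,314,000 × [0.9%·d + 1.95%·(365−d)] / 365 = £18,214.20
Solving gives d = 196, so the new rate took effect on 16 July 2017.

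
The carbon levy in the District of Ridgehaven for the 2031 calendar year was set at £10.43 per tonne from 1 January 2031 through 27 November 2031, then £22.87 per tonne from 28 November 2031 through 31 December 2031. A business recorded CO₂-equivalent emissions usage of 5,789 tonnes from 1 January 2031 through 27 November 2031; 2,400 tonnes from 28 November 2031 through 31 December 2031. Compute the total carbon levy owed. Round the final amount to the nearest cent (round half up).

1 January – 27 November 2031: 5,789 tonnes at £10.43/tonne → £60,379.27
28 November – 31 December 2031: 2,400 tonnes at £22.87/tonne → £54,888.00

£115,267.27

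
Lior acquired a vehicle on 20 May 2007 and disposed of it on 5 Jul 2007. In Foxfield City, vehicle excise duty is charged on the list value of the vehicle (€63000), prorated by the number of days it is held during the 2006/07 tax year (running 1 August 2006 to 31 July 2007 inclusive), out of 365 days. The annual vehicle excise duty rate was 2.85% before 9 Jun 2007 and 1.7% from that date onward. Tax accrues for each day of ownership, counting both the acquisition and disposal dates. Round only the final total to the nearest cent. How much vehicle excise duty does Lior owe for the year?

20 May – 8 Jun 2007: 20 days at 2.85% → €63000 × 2.85% × 20/365 = €98.3836
9 Jun – 5 Jul 2007: 27 days at 1.7% → €63000 × 1.7% × 27/365 = €79.2247
Total = €177.6082

€177.61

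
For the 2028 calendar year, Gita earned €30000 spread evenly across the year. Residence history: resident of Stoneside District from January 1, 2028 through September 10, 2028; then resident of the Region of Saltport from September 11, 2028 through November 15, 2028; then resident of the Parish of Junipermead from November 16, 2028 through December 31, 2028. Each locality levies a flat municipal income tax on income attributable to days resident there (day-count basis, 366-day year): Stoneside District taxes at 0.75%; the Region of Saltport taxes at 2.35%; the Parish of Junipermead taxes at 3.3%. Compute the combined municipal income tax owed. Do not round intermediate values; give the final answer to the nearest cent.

Stoneside District, January 1 – September 10, 2028: 254 days → €30000 × 0.75% × 254/366 = €156.1475
The Region of Saltport, September 11 – November 15, 2028: 66 days → €30000 × 2.35% × 66/366 = €127.1311
The Parish of Junipermead, November 16 – December 31, 2028: 46 days → €30000 × 3.3% × 46/366 = €124.4262
Total = €407.7049

€407.70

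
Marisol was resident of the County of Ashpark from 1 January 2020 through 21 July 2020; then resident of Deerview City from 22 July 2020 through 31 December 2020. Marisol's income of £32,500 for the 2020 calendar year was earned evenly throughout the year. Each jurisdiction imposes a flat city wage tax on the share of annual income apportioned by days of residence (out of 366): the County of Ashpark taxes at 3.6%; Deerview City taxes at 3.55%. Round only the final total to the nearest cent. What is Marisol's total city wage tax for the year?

£1,162.76

The County of Ashpark, 1 January – 21 July 2020: 203 days → £32,500 × 3.6% × 203/366 = £648.9344
Deerview City, 22 July – 31 December 2020: 163 days → £32,500 × 3.55% × 163/366 = £513.8286
Total = £1,162.7630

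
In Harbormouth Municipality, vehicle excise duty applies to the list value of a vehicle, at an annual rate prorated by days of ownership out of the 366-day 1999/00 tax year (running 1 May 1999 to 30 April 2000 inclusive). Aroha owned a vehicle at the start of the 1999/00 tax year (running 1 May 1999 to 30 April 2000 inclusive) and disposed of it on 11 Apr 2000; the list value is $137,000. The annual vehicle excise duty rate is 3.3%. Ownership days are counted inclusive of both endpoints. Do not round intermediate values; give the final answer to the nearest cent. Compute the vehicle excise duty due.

$4,286.30

Days held (1 May 1999 – 11 Apr 2000): 347 out of 366
Tax = $137,000 × 3.3% × 347/366 = $4,286.3033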